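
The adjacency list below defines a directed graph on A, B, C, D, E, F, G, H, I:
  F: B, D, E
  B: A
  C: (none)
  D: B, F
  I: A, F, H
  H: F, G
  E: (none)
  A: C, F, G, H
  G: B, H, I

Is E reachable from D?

Explore from D.
Distance 1: reach B, F.
Distance 2: reach A, E.
Found E.

Yes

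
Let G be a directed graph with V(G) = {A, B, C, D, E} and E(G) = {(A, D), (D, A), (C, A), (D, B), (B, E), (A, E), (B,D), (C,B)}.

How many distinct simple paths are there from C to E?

4

C→A→D→B→E
C→A→E
C→B→D→A→E
C→B→E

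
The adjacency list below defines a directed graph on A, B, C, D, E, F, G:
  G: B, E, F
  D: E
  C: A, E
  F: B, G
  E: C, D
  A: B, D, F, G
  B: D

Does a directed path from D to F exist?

Yes

Explore from D.
Distance 1: reach E.
Distance 2: reach C.
Distance 3: reach A.
Distance 4: reach B, F, G.
Found F.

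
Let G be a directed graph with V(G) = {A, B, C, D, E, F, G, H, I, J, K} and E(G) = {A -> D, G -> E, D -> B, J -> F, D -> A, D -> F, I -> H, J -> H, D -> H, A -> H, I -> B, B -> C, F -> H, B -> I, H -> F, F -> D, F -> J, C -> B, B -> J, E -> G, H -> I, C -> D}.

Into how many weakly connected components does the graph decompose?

3

From A: component {A, B, C, D, F, H, I, J}.
From E: component {E, G}.
From K: component {K}.
That's 3 components.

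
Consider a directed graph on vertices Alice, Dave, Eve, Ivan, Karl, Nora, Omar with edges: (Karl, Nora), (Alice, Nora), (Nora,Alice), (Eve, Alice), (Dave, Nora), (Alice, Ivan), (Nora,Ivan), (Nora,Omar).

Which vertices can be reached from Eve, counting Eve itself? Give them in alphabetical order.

Start at Eve.
Its neighbours: Alice.
Then their neighbours: Ivan, Nora.
Then next layer: Omar.
Nothing further is reachable.

Alice, Eve, Ivan, Nora, Omar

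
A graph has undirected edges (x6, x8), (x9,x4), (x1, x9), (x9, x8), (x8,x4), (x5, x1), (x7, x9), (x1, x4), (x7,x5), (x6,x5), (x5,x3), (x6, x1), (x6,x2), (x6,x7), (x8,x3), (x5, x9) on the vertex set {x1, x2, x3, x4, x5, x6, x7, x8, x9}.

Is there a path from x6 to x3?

Yes

Explore from x6.
Distance 1: reach x1, x2, x5, x7, x8.
Distance 2: reach x3, x4, x9.
Found x3.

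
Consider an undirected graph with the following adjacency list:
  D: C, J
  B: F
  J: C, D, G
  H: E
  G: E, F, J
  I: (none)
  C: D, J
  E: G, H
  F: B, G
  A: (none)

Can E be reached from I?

I has no edges, so nothing is reachable from it.

No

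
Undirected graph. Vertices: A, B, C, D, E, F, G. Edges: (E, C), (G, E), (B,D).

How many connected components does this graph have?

4

From A: component {A}.
From B: component {B, D}.
From C: component {C, E, G}.
From F: component {F}.
That's 4 components.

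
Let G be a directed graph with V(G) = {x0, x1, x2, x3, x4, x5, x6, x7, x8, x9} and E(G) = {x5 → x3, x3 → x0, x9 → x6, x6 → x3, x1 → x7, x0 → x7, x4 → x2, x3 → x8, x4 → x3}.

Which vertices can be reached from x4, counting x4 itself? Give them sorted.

Start at x4.
Its neighbours: x2, x3.
Then their neighbours: x0, x8.
Then next layer: x7.
Nothing further is reachable.

x0, x2, x3, x4, x7, x8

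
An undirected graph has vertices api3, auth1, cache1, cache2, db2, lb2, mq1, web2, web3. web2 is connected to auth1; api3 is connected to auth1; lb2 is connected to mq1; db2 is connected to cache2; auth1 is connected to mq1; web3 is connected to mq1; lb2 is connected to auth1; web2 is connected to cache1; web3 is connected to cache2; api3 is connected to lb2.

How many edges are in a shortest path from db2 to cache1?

6

Distance 0: db2.
Distance 1: cache2.
Distance 2: web3.
Distance 3: mq1.
Distance 4: auth1, lb2.
Distance 5: api3, web2.
Distance 6: cache1 — contains cache1.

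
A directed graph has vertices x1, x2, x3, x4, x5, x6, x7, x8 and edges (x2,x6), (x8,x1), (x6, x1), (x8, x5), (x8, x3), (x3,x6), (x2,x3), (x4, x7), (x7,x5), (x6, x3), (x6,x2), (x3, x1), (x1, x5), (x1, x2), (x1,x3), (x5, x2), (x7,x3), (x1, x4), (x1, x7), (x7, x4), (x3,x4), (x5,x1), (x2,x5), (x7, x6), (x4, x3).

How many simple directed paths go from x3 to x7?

x3→x1→x4→x7
x3→x1→x7
x3→x4→x7
x3→x6→x1→x4→x7
x3→x6→x1→x7
x3→x6→x2→x5→x1→x4→x7
x3→x6→x2→x5→x1→x7

7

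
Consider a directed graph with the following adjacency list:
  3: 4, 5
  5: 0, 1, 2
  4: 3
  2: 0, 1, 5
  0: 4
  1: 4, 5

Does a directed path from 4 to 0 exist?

Explore from 4.
Distance 1: reach 3.
Distance 2: reach 5.
Distance 3: reach 0, 1, 2.
Found 0.

Yes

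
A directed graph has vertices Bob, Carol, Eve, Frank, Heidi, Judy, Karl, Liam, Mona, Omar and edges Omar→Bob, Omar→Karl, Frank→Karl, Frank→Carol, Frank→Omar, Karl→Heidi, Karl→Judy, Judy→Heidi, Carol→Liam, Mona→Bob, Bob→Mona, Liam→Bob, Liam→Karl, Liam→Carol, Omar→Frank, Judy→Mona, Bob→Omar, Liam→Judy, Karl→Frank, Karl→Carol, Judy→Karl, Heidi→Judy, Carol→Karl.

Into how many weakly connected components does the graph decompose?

From Bob: component {Bob, Carol, Frank, Heidi, Judy, Karl, Liam, Mona, Omar}.
From Eve: component {Eve}.
That's 2 components.

2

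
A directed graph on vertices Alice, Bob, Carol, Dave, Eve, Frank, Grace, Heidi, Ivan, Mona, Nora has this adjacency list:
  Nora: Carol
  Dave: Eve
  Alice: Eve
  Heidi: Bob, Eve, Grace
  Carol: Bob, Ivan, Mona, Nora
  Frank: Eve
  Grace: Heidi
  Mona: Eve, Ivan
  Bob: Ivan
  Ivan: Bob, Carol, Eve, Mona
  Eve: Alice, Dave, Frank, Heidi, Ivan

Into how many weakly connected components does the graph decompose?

1

From Alice: component {Alice, Bob, Carol, Dave, Eve, Frank, Grace, Heidi, Ivan, Mona, Nora}.
That's 1 component.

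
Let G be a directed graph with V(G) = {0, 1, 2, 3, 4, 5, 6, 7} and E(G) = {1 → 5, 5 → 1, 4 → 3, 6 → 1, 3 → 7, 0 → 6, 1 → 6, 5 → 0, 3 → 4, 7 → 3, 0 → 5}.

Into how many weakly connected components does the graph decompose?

From 0: component {0, 1, 5, 6}.
From 2: component {2}.
From 3: component {3, 4, 7}.
That's 3 components.

3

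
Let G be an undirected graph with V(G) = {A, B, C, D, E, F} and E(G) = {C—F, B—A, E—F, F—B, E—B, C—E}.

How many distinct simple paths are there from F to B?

F–B
F–C–E–B
F–E–B

3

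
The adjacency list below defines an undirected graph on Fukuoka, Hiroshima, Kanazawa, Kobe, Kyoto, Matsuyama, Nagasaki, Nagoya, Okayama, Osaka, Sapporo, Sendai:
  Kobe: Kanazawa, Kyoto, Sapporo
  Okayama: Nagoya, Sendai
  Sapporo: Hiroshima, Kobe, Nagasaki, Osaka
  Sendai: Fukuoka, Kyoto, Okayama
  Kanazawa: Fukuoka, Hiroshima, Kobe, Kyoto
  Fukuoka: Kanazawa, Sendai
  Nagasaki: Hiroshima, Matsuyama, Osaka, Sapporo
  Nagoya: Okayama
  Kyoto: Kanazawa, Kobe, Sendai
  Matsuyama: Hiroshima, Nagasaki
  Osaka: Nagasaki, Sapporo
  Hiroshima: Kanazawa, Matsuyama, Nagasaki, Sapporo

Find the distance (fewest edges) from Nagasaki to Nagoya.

6

Distance 0: Nagasaki.
Distance 1: Hiroshima, Matsuyama, Osaka, Sapporo.
Distance 2: Kanazawa, Kobe.
Distance 3: Fukuoka, Kyoto.
Distance 4: Sendai.
Distance 5: Okayama.
Distance 6: Nagoya — contains Nagoya.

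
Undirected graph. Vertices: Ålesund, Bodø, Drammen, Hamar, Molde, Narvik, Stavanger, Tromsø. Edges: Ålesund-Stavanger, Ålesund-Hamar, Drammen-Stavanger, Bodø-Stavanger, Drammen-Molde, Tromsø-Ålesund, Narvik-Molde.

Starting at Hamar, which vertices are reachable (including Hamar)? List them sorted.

Start at Hamar.
Its neighbours: Ålesund.
Then their neighbours: Stavanger, Tromsø.
Then next layer: Bodø, Drammen.
Then next layer: Molde.
Then next layer: Narvik.
Every vertex is now reached.

Ålesund, Bodø, Drammen, Hamar, Molde, Narvik, Stavanger, Tromsø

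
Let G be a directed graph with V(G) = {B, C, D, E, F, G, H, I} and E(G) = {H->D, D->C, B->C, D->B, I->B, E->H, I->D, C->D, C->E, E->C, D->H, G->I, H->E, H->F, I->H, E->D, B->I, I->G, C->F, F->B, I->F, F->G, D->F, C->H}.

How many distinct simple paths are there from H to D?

H→D
H→E→C→D
H→E→C→F→B→I→D
H→E→C→F→G→I→D
H→E→D
H→F→B→C→D
H→F→B→C→E→D
H→F→B→I→D
H→F→G→I→B→C→D
H→F→G→I→B→C→E→D
H→F→G→I→D

11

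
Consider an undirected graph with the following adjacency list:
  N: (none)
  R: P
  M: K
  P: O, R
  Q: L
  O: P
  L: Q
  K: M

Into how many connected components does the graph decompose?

4

From K: component {K, M}.
From L: component {L, Q}.
From N: component {N}.
From O: component {O, P, R}.
That's 4 components.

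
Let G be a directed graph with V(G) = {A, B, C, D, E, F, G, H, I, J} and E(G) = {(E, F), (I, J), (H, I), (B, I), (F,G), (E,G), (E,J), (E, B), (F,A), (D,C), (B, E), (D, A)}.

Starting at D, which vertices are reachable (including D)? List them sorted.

A, C, D

Start at D.
Its neighbours: A, C.
Nothing further is reachable.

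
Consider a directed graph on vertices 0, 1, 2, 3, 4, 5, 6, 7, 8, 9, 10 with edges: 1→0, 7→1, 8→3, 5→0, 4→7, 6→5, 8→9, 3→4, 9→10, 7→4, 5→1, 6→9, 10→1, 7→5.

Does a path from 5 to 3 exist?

No

Explore from 5.
Distance 1: reach 0, 1.
The search from 5 is exhausted; no directed path reaches 3.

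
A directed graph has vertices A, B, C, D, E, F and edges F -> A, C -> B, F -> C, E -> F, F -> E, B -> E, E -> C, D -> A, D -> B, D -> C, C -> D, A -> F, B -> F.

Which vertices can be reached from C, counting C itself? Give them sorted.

A, B, C, D, E, F

Start at C.
Its neighbours: B, D.
Then their neighbours: A, E, F.
Every vertex is now reached.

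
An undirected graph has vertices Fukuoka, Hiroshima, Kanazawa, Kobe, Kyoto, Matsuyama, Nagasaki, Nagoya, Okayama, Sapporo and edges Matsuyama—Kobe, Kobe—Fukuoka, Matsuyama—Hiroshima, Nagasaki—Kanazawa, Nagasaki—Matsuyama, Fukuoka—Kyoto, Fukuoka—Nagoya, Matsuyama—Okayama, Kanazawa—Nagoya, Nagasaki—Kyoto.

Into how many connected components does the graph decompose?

From Fukuoka: component {Fukuoka, Hiroshima, Kanazawa, Kobe, Kyoto, Matsuyama, Nagasaki, Nagoya, Okayama}.
From Sapporo: component {Sapporo}.
That's 2 components.

2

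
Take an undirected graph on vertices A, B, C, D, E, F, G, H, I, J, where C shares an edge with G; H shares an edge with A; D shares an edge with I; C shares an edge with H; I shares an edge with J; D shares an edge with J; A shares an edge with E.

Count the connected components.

From A: component {A, C, E, G, H}.
From B: component {B}.
From D: component {D, I, J}.
From F: component {F}.
That's 4 components.

4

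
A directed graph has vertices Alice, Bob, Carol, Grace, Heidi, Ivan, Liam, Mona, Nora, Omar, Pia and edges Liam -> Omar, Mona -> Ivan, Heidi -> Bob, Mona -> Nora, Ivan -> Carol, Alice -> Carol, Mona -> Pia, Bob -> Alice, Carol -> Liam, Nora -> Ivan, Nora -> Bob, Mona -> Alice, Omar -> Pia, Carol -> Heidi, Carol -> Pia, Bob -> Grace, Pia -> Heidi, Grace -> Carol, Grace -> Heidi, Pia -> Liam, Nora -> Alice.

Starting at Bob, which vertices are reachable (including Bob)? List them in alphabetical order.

Alice, Bob, Carol, Grace, Heidi, Liam, Omar, Pia

Start at Bob.
Its neighbours: Alice, Grace.
Then their neighbours: Carol, Heidi.
Then next layer: Liam, Pia.
Then next layer: Omar.
Nothing further is reachable.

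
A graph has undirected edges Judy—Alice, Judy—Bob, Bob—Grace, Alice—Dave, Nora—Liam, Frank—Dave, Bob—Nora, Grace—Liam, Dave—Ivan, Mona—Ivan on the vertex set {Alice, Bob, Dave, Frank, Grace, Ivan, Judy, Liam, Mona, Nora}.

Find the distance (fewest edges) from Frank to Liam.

Distance 0: Frank.
Distance 1: Dave.
Distance 2: Alice, Ivan.
Distance 3: Judy, Mona.
Distance 4: Bob.
Distance 5: Grace, Nora.
Distance 6: Liam — contains Liam.

6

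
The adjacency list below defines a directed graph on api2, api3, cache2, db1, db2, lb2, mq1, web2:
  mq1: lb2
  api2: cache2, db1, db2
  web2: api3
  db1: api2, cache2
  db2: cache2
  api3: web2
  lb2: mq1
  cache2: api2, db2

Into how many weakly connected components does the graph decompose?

3

From api2: component {api2, cache2, db1, db2}.
From api3: component {api3, web2}.
From lb2: component {lb2, mq1}.
That's 3 components.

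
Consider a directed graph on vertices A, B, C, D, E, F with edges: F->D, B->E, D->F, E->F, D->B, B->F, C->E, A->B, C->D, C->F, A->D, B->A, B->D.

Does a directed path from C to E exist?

Yes

Explore from C.
Distance 1: reach D, E, F.
Found E.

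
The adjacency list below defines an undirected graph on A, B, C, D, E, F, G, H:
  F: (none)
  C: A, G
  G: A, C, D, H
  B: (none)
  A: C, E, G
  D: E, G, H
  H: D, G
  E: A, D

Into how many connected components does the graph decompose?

From A: component {A, C, D, E, G, H}.
From B: component {B}.
From F: component {F}.
That's 3 components.

3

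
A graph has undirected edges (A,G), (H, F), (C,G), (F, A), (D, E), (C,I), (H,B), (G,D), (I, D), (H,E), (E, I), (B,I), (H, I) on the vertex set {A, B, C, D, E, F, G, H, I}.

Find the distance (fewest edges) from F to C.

Distance 0: F.
Distance 1: A, H.
Distance 2: B, E, G, I.
Distance 3: C, D — contains C.

3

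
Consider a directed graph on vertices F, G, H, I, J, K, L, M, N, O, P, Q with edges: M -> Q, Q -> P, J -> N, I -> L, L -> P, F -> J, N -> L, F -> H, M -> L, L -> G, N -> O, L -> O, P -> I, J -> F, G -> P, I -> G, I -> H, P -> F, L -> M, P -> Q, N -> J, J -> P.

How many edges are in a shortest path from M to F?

Distance 0: M.
Distance 1: L, Q.
Distance 2: G, O, P.
Distance 3: F, I — contains F.

3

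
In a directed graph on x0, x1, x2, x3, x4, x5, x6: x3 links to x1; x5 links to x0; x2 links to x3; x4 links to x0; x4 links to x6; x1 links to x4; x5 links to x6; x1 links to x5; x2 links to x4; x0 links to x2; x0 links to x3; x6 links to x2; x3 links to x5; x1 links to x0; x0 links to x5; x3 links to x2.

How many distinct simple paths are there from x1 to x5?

x1→x0→x2→x3→x5
x1→x0→x3→x5
x1→x0→x5
x1→x4→x0→x2→x3→x5
x1→x4→x0→x3→x5
x1→x4→x0→x5
x1→x4→x6→x2→x3→x5
x1→x5

8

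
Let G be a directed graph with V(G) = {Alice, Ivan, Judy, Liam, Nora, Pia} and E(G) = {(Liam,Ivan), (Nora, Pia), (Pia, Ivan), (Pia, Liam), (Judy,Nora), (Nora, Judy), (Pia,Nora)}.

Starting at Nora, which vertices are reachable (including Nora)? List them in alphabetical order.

Ivan, Judy, Liam, Nora, Pia

Start at Nora.
Its neighbours: Judy, Pia.
Then their neighbours: Ivan, Liam.
Nothing further is reachable.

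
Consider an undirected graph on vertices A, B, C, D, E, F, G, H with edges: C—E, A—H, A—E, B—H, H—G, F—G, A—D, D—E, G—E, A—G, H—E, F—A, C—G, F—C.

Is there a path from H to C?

Explore from H.
Distance 1: reach A, B, E, G.
Distance 2: reach C, D, F.
Found C.

Yes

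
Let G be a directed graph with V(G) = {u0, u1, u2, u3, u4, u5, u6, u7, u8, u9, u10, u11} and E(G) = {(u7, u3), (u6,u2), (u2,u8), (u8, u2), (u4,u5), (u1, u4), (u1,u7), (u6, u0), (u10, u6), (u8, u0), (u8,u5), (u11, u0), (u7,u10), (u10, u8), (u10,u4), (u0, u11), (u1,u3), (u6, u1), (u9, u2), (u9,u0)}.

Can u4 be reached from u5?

No

u5 has no outgoing edges, so nothing is reachable from it.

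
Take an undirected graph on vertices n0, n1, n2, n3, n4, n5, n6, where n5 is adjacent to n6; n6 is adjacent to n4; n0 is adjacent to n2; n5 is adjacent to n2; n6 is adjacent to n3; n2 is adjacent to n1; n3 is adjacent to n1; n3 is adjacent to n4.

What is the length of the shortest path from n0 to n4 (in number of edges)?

4

Distance 0: n0.
Distance 1: n2.
Distance 2: n1, n5.
Distance 3: n3, n6.
Distance 4: n4 — contains n4.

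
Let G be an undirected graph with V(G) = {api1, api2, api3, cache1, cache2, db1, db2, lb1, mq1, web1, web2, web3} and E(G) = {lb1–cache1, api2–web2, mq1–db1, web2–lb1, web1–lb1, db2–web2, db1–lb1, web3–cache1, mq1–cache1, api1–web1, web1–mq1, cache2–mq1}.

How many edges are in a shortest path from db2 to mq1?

Distance 0: db2.
Distance 1: web2.
Distance 2: api2, lb1.
Distance 3: cache1, db1, web1.
Distance 4: api1, mq1, web3 — contains mq1.

4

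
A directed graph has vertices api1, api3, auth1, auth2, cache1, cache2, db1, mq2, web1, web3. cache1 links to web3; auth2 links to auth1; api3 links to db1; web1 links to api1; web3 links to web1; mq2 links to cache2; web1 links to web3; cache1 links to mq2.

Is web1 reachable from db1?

No

db1 has no outgoing edges, so nothing is reachable from it.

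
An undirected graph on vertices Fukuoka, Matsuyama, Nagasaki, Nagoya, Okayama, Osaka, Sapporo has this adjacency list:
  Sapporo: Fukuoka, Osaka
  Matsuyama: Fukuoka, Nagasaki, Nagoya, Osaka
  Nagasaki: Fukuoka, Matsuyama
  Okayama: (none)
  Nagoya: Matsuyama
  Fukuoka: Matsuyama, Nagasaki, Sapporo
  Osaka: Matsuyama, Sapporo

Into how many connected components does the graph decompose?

From Fukuoka: component {Fukuoka, Matsuyama, Nagasaki, Nagoya, Osaka, Sapporo}.
From Okayama: component {Okayama}.
That's 2 components.

2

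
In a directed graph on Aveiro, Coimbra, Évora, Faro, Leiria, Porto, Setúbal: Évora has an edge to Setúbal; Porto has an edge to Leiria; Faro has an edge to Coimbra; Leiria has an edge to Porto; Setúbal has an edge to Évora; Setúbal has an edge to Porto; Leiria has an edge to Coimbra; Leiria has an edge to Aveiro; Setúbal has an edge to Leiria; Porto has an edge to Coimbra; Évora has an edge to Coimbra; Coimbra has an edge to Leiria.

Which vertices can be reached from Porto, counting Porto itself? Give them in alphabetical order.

Start at Porto.
Its neighbours: Coimbra, Leiria.
Then their neighbours: Aveiro.
Nothing further is reachable.

Aveiro, Coimbra, Leiria, Porto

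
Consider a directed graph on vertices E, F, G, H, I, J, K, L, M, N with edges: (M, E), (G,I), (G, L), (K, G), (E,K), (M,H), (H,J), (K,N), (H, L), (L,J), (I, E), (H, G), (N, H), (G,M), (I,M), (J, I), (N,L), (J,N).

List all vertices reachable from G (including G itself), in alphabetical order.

Start at G.
Its neighbours: I, L, M.
Then their neighbours: E, H, J.
Then next layer: K, N.
Nothing further is reachable.

E, G, H, I, J, K, L, M, N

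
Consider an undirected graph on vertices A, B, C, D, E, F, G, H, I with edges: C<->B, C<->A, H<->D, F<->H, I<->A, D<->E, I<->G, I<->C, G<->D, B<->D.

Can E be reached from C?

Explore from C.
Distance 1: reach A, B, I.
Distance 2: reach D, G.
Distance 3: reach E, H.
Found E.

Yes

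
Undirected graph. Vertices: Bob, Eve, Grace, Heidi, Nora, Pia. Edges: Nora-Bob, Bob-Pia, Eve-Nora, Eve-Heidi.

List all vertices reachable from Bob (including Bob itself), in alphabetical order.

Start at Bob.
Its neighbours: Nora, Pia.
Then their neighbours: Eve.
Then next layer: Heidi.
Nothing further is reachable.

Bob, Eve, Heidi, Nora, Pia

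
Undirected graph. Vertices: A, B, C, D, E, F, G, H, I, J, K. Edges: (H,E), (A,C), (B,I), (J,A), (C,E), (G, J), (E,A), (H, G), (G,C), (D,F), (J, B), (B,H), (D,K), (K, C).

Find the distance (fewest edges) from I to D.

Distance 0: I.
Distance 1: B.
Distance 2: H, J.
Distance 3: A, E, G.
Distance 4: C.
Distance 5: K.
Distance 6: D — contains D.

6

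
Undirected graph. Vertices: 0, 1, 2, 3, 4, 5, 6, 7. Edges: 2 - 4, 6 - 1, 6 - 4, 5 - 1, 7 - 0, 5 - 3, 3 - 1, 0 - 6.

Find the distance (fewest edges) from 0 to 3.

3

Distance 0: 0.
Distance 1: 6, 7.
Distance 2: 1, 4.
Distance 3: 2, 3, 5 — contains 3.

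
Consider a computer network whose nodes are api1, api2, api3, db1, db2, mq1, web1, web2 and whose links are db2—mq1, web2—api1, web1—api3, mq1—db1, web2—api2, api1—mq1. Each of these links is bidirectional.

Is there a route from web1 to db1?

No

Explore from web1.
Distance 1: reach api3.
The search is exhausted without reaching db1; it lies in a different component.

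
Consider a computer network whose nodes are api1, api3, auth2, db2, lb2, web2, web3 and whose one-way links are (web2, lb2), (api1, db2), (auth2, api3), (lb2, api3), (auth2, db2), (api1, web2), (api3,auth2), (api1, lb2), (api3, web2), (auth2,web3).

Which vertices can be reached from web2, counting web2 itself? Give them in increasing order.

Start at web2.
Its neighbours: lb2.
Then their neighbours: api3.
Then next layer: auth2.
Then next layer: db2, web3.
Nothing further is reachable.

api3, auth2, db2, lb2, web2, web3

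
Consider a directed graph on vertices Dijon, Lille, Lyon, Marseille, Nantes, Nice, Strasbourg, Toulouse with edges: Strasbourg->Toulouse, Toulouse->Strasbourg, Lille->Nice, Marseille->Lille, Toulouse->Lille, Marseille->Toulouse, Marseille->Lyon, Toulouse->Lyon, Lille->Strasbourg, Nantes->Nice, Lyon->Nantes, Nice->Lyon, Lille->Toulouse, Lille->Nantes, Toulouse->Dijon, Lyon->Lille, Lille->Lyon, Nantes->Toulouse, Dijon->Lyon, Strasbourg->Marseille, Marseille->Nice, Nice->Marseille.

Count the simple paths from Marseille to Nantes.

18

Marseille→Lille→Lyon→Nantes
Marseille→Lille→Nantes
Marseille→Lille→Nice→Lyon→Nantes
Marseille→Lille→Strasbourg→Toulouse→Dijon→Lyon→Nantes
Marseille→Lille→Strasbourg→Toulouse→Lyon→Nantes
Marseille→Lille→Toulouse→Dijon→Lyon→Nantes
Marseille→Lille→Toulouse→Lyon→Nantes
Marseille→Lyon→Lille→Nantes
... and 10 more.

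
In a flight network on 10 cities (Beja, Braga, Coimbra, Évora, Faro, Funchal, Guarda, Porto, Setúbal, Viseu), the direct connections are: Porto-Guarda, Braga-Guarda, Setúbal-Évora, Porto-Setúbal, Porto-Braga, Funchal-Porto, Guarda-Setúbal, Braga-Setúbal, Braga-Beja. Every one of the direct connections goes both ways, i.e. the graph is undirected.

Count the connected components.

From Beja: component {Beja, Braga, Évora, Funchal, Guarda, Porto, Setúbal}.
From Coimbra: component {Coimbra}.
From Faro: component {Faro}.
From Viseu: component {Viseu}.
That's 4 components.

4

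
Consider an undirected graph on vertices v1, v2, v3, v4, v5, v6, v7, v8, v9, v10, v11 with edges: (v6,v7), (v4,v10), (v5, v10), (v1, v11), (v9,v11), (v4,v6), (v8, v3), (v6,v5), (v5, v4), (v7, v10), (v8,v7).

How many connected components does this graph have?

3

From v1: component {v1, v9, v11}.
From v2: component {v2}.
From v3: component {v3, v4, v5, v6, v7, v8, v10}.
That's 3 components.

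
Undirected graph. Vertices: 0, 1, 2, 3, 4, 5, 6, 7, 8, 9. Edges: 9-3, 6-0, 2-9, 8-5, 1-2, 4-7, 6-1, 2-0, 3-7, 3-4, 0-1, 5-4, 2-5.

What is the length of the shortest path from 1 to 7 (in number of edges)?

Distance 0: 1.
Distance 1: 0, 2, 6.
Distance 2: 5, 9.
Distance 3: 3, 4, 8.
Distance 4: 7 — contains 7.

4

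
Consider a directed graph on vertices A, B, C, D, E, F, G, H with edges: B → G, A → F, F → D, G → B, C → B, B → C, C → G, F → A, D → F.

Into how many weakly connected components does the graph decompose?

4

From A: component {A, D, F}.
From B: component {B, C, G}.
From E: component {E}.
From H: component {H}.
That's 4 components.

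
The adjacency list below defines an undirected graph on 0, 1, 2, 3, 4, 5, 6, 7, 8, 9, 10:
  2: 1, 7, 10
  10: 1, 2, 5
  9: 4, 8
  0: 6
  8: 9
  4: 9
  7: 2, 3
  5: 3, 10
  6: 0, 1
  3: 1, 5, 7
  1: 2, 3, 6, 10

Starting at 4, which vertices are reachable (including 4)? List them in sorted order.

4, 8, 9

Start at 4.
Its neighbours: 9.
Then their neighbours: 8.
Nothing further is reachable.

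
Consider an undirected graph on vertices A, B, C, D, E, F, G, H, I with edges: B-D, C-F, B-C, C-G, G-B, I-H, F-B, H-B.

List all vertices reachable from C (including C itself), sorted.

Start at C.
Its neighbours: B, F, G.
Then their neighbours: D, H.
Then next layer: I.
Nothing further is reachable.

B, C, D, F, G, H, I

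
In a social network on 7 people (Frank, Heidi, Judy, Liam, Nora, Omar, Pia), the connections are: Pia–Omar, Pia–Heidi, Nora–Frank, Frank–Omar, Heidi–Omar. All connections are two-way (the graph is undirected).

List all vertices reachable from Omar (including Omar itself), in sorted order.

Frank, Heidi, Nora, Omar, Pia

Start at Omar.
Its neighbours: Frank, Heidi, Pia.
Then their neighbours: Nora.
Nothing further is reachable.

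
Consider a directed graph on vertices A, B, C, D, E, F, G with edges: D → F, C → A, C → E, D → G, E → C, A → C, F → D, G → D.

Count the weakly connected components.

3

From A: component {A, C, E}.
From B: component {B}.
From D: component {D, F, G}.
That's 3 components.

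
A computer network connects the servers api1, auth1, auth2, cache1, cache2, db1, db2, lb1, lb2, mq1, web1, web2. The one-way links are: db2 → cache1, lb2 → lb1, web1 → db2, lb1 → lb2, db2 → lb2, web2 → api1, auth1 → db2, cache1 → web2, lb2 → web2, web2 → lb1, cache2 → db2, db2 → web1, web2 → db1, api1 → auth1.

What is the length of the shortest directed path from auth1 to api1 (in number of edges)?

4

Distance 0: auth1.
Distance 1: db2.
Distance 2: cache1, lb2, web1.
Distance 3: lb1, web2.
Distance 4: api1, db1 — contains api1.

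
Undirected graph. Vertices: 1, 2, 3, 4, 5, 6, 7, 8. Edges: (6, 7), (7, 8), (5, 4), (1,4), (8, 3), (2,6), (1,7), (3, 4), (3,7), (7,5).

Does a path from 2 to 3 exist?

Explore from 2.
Distance 1: reach 6.
Distance 2: reach 7.
Distance 3: reach 1, 3, 5, 8.
Found 3.

Yes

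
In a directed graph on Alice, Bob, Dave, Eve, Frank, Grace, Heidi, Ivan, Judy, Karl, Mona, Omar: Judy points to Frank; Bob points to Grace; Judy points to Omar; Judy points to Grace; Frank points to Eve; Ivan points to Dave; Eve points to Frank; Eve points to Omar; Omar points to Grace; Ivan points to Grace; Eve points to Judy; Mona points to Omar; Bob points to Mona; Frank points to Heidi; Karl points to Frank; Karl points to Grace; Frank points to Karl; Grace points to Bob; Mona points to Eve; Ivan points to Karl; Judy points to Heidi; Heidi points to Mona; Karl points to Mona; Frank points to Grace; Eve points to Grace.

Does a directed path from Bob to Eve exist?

Yes

Explore from Bob.
Distance 1: reach Grace, Mona.
Distance 2: reach Eve, Omar.
Found Eve.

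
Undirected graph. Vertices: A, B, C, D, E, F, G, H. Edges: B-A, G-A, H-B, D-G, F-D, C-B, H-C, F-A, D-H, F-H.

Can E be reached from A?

Explore from A.
Distance 1: reach B, F, G.
Distance 2: reach C, D, H.
The search is exhausted without reaching E; it lies in a different component.

No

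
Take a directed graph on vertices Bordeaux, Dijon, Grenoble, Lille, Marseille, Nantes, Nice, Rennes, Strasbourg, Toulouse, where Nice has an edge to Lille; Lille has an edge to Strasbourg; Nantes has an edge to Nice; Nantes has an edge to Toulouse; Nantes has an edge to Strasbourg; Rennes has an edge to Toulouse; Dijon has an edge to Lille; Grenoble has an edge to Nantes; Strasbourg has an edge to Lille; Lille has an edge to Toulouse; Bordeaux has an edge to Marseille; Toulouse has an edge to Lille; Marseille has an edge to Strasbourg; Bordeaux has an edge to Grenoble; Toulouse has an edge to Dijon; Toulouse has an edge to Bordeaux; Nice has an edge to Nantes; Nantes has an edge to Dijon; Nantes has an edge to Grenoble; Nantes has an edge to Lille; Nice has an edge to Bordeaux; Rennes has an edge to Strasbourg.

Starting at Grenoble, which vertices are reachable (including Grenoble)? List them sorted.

Start at Grenoble.
Its neighbours: Nantes.
Then their neighbours: Dijon, Lille, Nice, Strasbourg, Toulouse.
Then next layer: Bordeaux.
Then next layer: Marseille.
Nothing further is reachable.

Bordeaux, Dijon, Grenoble, Lille, Marseille, Nantes, Nice, Strasbourg, Toulouse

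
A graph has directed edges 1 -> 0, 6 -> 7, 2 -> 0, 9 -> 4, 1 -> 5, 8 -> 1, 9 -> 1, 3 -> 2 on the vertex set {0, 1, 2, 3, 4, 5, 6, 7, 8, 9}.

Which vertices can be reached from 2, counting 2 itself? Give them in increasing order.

0, 2

Start at 2.
Its neighbours: 0.
Nothing further is reachable.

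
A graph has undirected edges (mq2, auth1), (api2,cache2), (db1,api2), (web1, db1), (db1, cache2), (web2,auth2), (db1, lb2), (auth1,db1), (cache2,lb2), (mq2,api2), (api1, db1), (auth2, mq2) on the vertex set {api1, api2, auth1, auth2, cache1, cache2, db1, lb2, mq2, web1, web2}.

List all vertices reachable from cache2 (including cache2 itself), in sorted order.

Start at cache2.
Its neighbours: api2, db1, lb2.
Then their neighbours: api1, auth1, mq2, web1.
Then next layer: auth2.
Then next layer: web2.
Nothing further is reachable.

api1, api2, auth1, auth2, cache2, db1, lb2, mq2, web1, web2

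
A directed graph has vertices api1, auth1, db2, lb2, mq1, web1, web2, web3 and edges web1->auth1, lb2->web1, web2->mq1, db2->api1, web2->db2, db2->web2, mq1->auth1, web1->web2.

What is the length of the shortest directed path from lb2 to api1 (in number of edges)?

Distance 0: lb2.
Distance 1: web1.
Distance 2: auth1, web2.
Distance 3: db2, mq1.
Distance 4: api1 — contains api1.

4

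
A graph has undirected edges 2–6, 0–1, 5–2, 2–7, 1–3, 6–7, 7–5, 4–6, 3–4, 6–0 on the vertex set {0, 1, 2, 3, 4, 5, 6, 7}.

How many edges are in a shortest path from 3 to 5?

4

Distance 0: 3.
Distance 1: 1, 4.
Distance 2: 0, 6.
Distance 3: 2, 7.
Distance 4: 5 — contains 5.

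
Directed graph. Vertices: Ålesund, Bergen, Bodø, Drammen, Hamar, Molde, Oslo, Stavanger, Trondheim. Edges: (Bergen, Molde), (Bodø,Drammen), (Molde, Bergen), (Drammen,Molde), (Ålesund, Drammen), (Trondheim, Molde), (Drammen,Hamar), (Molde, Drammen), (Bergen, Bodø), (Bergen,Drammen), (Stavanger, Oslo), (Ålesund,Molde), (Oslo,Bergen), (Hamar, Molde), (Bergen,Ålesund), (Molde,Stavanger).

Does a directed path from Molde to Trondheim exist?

Explore from Molde.
Distance 1: reach Bergen, Drammen, Stavanger.
Distance 2: reach Ålesund, Bodø, Hamar, Oslo.
The search from Molde is exhausted; no directed path reaches Trondheim.

No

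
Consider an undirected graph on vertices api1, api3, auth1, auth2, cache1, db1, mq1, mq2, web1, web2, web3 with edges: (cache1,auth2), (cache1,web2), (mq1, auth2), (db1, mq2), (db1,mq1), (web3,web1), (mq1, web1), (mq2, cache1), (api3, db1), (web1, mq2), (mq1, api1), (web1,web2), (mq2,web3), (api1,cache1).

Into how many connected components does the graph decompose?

2

From api1: component {api1, api3, auth2, cache1, db1, mq1, mq2, web1, web2, web3}.
From auth1: component {auth1}.
That's 2 components.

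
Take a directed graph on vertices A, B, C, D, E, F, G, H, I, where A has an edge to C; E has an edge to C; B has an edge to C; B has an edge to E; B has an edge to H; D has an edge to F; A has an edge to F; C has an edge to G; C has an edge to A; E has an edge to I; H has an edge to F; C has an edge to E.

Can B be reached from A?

Explore from A.
Distance 1: reach C, F.
Distance 2: reach E, G.
Distance 3: reach I.
The search from A is exhausted; no directed path reaches B.

No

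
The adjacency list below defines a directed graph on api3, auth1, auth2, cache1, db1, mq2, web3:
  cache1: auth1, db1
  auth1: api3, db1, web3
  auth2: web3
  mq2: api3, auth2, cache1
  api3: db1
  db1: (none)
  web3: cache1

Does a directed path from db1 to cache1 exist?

No

db1 has no outgoing edges, so nothing is reachable from it.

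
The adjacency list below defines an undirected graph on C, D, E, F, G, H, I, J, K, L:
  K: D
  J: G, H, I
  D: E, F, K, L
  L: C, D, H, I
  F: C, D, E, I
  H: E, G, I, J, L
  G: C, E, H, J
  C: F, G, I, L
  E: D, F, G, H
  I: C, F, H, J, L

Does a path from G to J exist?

Yes

Explore from G.
Distance 1: reach C, E, H, J.
Found J.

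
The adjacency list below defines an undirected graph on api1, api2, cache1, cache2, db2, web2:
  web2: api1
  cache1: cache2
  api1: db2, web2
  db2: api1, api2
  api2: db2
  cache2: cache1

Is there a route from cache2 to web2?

No

Explore from cache2.
Distance 1: reach cache1.
The search is exhausted without reaching web2; it lies in a different component.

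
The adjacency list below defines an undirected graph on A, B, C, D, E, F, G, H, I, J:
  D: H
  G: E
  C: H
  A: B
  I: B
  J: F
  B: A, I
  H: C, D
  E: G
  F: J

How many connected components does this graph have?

From A: component {A, B, I}.
From C: component {C, D, H}.
From E: component {E, G}.
From F: component {F, J}.
That's 4 components.

4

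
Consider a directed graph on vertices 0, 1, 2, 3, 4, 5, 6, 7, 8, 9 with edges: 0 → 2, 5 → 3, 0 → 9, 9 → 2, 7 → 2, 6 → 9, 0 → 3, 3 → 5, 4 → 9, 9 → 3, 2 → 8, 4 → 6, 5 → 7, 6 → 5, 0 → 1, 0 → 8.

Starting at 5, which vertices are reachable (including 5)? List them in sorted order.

2, 3, 5, 7, 8

Start at 5.
Its neighbours: 3, 7.
Then their neighbours: 2.
Then next layer: 8.
Nothing further is reachable.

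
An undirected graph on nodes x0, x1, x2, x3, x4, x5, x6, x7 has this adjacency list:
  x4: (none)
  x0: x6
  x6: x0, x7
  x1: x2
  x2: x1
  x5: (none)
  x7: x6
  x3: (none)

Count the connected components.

5

From x0: component {x0, x6, x7}.
From x1: component {x1, x2}.
From x3: component {x3}.
From x4: component {x4}.
From x5: component {x5}.
That's 5 components.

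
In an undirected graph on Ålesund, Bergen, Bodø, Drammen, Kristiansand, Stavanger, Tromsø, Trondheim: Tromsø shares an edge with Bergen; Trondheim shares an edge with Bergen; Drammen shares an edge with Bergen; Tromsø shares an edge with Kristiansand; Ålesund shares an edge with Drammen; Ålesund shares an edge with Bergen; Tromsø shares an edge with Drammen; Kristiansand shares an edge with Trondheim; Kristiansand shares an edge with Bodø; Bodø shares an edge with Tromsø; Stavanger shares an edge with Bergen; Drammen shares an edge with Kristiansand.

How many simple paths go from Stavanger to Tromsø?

10

Stavanger–Bergen–Ålesund–Drammen–Kristiansand–Bodø–Tromsø
Stavanger–Bergen–Ålesund–Drammen–Kristiansand–Tromsø
Stavanger–Bergen–Ålesund–Drammen–Tromsø
Stavanger–Bergen–Drammen–Kristiansand–Bodø–Tromsø
Stavanger–Bergen–Drammen–Kristiansand–Tromsø
Stavanger–Bergen–Drammen–Tromsø
Stavanger–Bergen–Tromsø
Stavanger–Bergen–Trondheim–Kristiansand–Bodø–Tromsø
Stavanger–Bergen–Trondheim–Kristiansand–Drammen–Tromsø
Stavanger–Bergen–Trondheim–Kristiansand–Tromsø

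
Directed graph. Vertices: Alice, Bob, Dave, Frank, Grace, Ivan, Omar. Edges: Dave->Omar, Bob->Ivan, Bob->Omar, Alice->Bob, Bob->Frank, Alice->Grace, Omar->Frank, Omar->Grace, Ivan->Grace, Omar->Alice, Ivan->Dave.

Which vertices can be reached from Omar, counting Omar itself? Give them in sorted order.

Alice, Bob, Dave, Frank, Grace, Ivan, Omar

Start at Omar.
Its neighbours: Alice, Frank, Grace.
Then their neighbours: Bob.
Then next layer: Ivan.
Then next layer: Dave.
Every vertex is now reached.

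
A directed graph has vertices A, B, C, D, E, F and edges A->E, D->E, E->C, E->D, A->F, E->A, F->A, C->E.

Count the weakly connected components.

2

From A: component {A, C, D, E, F}.
From B: component {B}.
That's 2 components.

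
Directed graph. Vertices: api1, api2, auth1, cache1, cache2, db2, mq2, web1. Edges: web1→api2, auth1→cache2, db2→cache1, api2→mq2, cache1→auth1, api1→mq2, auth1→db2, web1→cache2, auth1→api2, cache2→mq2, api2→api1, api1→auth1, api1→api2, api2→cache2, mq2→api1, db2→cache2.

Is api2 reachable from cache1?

Explore from cache1.
Distance 1: reach auth1.
Distance 2: reach api2, cache2, db2.
Found api2.

Yes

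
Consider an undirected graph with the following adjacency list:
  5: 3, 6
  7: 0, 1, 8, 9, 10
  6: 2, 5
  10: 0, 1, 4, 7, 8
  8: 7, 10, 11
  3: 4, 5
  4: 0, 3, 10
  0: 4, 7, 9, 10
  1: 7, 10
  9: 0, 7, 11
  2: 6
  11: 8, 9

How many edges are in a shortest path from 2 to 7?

Distance 0: 2.
Distance 1: 6.
Distance 2: 5.
Distance 3: 3.
Distance 4: 4.
Distance 5: 0, 10.
Distance 6: 1, 7, 8, 9 — contains 7.

6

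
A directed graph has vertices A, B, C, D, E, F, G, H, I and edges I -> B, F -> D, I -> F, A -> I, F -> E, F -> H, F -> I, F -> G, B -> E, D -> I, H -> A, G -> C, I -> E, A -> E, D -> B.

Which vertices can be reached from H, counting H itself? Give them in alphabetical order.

Start at H.
Its neighbours: A.
Then their neighbours: E, I.
Then next layer: B, F.
Then next layer: D, G.
Then next layer: C.
Every vertex is now reached.

A, B, C, D, E, F, G, H, I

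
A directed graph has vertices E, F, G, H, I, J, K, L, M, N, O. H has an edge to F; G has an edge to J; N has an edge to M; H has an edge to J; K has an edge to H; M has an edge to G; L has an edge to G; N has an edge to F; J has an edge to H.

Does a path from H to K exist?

Explore from H.
Distance 1: reach F, J.
The search from H is exhausted; no directed path reaches K.

No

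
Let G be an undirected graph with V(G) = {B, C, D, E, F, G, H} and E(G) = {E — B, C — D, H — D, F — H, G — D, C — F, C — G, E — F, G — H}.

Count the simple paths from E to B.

1

E–B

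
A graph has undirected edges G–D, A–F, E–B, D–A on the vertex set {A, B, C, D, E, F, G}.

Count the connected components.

3

From A: component {A, D, F, G}.
From B: component {B, E}.
From C: component {C}.
That's 3 components.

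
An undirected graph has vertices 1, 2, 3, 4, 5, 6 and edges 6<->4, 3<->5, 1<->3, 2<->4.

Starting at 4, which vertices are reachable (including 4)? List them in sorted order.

Start at 4.
Its neighbours: 2, 6.
Nothing further is reachable.

2, 4, 6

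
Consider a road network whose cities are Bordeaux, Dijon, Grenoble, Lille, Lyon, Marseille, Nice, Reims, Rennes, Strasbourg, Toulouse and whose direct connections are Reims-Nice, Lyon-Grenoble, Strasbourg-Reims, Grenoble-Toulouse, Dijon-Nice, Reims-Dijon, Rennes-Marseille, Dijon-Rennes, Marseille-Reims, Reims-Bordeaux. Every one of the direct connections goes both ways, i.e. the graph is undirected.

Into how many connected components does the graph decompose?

3

From Bordeaux: component {Bordeaux, Dijon, Marseille, Nice, Reims, Rennes, Strasbourg}.
From Grenoble: component {Grenoble, Lyon, Toulouse}.
From Lille: component {Lille}.
That's 3 components.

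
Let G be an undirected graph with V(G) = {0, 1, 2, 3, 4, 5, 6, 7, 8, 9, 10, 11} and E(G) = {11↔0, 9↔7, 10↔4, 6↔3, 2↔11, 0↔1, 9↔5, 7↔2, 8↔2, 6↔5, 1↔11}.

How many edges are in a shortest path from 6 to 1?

Distance 0: 6.
Distance 1: 3, 5.
Distance 2: 9.
Distance 3: 7.
Distance 4: 2.
Distance 5: 8, 11.
Distance 6: 0, 1 — contains 1.

6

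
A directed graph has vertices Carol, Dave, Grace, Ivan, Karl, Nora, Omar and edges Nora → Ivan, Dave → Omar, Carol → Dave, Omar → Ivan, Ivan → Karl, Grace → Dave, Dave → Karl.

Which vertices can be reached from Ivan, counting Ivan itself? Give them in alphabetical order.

Ivan, Karl

Start at Ivan.
Its neighbours: Karl.
Nothing further is reachable.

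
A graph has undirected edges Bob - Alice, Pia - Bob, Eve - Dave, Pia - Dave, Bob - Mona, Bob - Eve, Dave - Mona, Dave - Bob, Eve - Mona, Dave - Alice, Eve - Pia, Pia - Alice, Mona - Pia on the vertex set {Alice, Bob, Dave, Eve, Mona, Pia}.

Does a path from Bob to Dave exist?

Explore from Bob.
Distance 1: reach Alice, Dave, Eve, Mona, Pia.
Found Dave.

Yes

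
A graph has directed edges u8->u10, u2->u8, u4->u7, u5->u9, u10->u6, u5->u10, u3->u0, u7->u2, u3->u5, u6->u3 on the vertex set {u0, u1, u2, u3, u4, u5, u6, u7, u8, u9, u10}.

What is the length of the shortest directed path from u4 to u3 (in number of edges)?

6

Distance 0: u4.
Distance 1: u7.
Distance 2: u2.
Distance 3: u8.
Distance 4: u10.
Distance 5: u6.
Distance 6: u3 — contains u3.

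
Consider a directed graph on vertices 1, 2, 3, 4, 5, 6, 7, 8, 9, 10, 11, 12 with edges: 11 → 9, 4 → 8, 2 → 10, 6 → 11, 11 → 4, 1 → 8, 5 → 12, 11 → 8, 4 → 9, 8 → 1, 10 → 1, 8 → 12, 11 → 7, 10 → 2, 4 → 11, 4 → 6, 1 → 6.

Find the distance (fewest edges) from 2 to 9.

5

Distance 0: 2.
Distance 1: 10.
Distance 2: 1.
Distance 3: 6, 8.
Distance 4: 11, 12.
Distance 5: 4, 7, 9 — contains 9.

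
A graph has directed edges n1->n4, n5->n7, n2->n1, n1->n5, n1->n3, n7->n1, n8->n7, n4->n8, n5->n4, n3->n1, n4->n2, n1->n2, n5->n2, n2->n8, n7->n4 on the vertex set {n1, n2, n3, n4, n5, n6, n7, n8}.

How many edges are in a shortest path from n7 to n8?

2

Distance 0: n7.
Distance 1: n1, n4.
Distance 2: n2, n3, n5, n8 — contains n8.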